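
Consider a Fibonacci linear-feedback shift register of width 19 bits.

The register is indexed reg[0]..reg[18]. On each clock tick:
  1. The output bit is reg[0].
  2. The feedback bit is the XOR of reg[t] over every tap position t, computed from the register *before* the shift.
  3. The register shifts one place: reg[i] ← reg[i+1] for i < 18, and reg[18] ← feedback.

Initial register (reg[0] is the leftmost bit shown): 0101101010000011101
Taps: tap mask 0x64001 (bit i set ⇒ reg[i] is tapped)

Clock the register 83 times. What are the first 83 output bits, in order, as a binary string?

tick  register→output (feedback)
  0  0101101010000011101→0 (0)
  1  1011010100000111010→1 (1)
  2  0110101000001110101→0 (0)
  3  1101010000011101010→1 (0)
  4  1010100000111010100→1 (0)
  5  0101000001110101000→0 (0)
  6  1010000011101010000→1 (0)
  7  0100000111010100000→0 (0)
  8  1000001110101000000→1 (1)
  9  0000011101010000001→0 (1)
 10  0000111010100000011→0 (0)
 11  0001110101000000110→0 (1)
 12  0011101010000001101→0 (1)
 13  0111010100000011011→0 (1)
 14  1110101000000110111→1 (0)
 15  1101010000001101110→1 (0)
 16  1010100000011011100→1 (0)
 17  0101000000110111000→0 (1)
 18  1010000001101110001→1 (1)
 19  0100000011011100011→0 (0)
 20  1000000110111000110→1 (0)
 21  0000001101110001100→0 (0)
 22  0000011011100011000→0 (1)
 23  0000110111000110001→0 (0)
 24  0001101110001100010→0 (1)
 25  0011011100011000101→0 (1)
 26  0110111000110001011→0 (0)
 27  1101110001100010110→1 (1)
 28  1011100011000101101→1 (0)
 29  0111000110001011010→0 (0)
 30  1110001100010110100→1 (0)
 31  1100011000101101000→1 (1)
 32  1000110001011010001→1 (1)
 33  0001100010110100011→0 (0)
 34  0011000101101000110→0 (1)
 35  0110001011010001101→0 (1)
 36  1100010110100011011→1 (0)
 37  1000101101000110110→1 (1)
 38  0001011010001101101→0 (1)
 39  0010110100011011011→0 (1)
 40  0101101000110110111→0 (1)
 41  1011010001101101111→1 (1)
 42  0110100011011011111→0 (1)
 43  1101000110110111111→1 (0)
 44  1010001101101111110→1 (1)
 45  0100011011011111101→0 (0)
 46  1000110110111111010→1 (1)
 47  0001101101111110101→0 (0)
 48  0011011011111101010→0 (1)
 49  0110110111111010101→0 (0)
 50  1101101111110101010→1 (0)
 51  1011011111101010100→1 (0)
 52  0110111111010101000→0 (0)
 53  1101111110101010000→1 (0)
 54  1011111101010100000→1 (1)
 55  0111111010101000001→0 (1)
 56  1111110101010000011→1 (1)
 57  1111101010100000111→1 (1)
 58  1111010101000001111→1 (1)
 59  1110101010000011111→1 (0)
 60  1101010100000111110→1 (1)
 61  1010101000001111101→1 (1)
 62  0101010000011111011→0 (1)
 63  1010100000111110111→1 (0)
 64  0101000001111101110→0 (1)
 65  1010000011111011101→1 (1)
 66  0100000111110111011→0 (1)
 67  1000001111101110111→1 (0)
 68  0000011111011101110→0 (1)
 69  0000111110111011101→0 (0)
 70  0001111101110111010→0 (0)
 71  0011111011101110100→0 (1)
 72  0111110111011101001→0 (1)
 73  1111101110111010011→1 (0)
 74  1111011101110100110→1 (0)
 75  1110111011101001100→1 (1)
 76  1101110111010011001→1 (1)
 77  1011101110100110011→1 (0)
 78  0111011101001100110→0 (1)
 79  1110111010011001101→1 (0)
 80  1101110100110011010→1 (1)
 81  1011101001100110101→1 (1)
 82  0111010011001101011→0 (0)

01011010100000111010100000011011100011000101101000110110111111010101000001111101110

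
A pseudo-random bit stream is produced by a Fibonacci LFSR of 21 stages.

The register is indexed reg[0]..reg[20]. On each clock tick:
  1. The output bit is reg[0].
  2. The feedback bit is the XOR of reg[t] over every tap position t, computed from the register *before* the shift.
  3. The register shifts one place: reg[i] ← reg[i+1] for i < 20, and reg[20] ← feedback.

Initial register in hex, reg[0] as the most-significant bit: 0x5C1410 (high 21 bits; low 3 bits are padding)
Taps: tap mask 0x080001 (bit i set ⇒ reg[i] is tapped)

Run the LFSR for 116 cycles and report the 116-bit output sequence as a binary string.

01011100000101000001011100101010001010100011010001000001000101001000001010100000100001010100010000000101011101111101

step | reg (before) | out | fb
   0 | 010111000001010000010 | 0 | 1
   1 | 101110000010100000101 | 1 | 1
   2 | 011100000101000001011 | 0 | 1
   3 | 111000001010000010111 | 1 | 0
   4 | 110000010100000101110 | 1 | 0
   5 | 100000101000001011100 | 1 | 1
   6 | 000001010000010111001 | 0 | 0
   7 | 000010100000101110010 | 0 | 1
   8 | 000101000001011100101 | 0 | 0
   9 | 001010000010111001010 | 0 | 1
  10 | 010100000101110010101 | 0 | 0
  11 | 101000001011100101010 | 1 | 0
  12 | 010000010111001010100 | 0 | 0
  13 | 100000101110010101000 | 1 | 1
  14 | 000001011100101010001 | 0 | 0
  15 | 000010111001010100010 | 0 | 1
  16 | 000101110010101000101 | 0 | 0
  17 | 001011100101010001010 | 0 | 1
  18 | 010111001010100010101 | 0 | 0
  19 | 101110010101000101010 | 1 | 0
  20 | 011100101010001010100 | 0 | 0
  21 | 111001010100010101000 | 1 | 1
  22 | 110010101000101010001 | 1 | 1
  23 | 100101010001010100011 | 1 | 0
  24 | 001010100010101000110 | 0 | 1
  25 | 010101000101010001101 | 0 | 0
  26 | 101010001010100011010 | 1 | 0
  27 | 010100010101000110100 | 0 | 0
  28 | 101000101010001101000 | 1 | 1
  29 | 010001010100011010001 | 0 | 0
  30 | 100010101000110100010 | 1 | 0
  31 | 000101010001101000100 | 0 | 0
  32 | 001010100011010001000 | 0 | 0
  33 | 010101000110100010000 | 0 | 0
  34 | 101010001101000100000 | 1 | 1
  35 | 010100011010001000001 | 0 | 0
  36 | 101000110100010000010 | 1 | 0
  37 | 010001101000100000100 | 0 | 0
  38 | 100011010001000001000 | 1 | 1
  39 | 000110100010000010001 | 0 | 0
  40 | 001101000100000100010 | 0 | 1
  41 | 011010001000001000101 | 0 | 0
  42 | 110100010000010001010 | 1 | 0
  43 | 101000100000100010100 | 1 | 1
  44 | 010001000001000101001 | 0 | 0
  45 | 100010000010001010010 | 1 | 0
  46 | 000100000100010100100 | 0 | 0
  47 | 001000001000101001000 | 0 | 0
  48 | 010000010001010010000 | 0 | 0
  49 | 100000100010100100000 | 1 | 1
  50 | 000001000101001000001 | 0 | 0
  51 | 000010001010010000010 | 0 | 1
  52 | 000100010100100000101 | 0 | 0
  53 | 001000101001000001010 | 0 | 1
  54 | 010001010010000010101 | 0 | 0
  55 | 100010100100000101010 | 1 | 0
  56 | 000101001000001010100 | 0 | 0
  57 | 001010010000010101000 | 0 | 0
  58 | 010100100000101010000 | 0 | 0
  59 | 101001000001010100000 | 1 | 1
  60 | 010010000010101000001 | 0 | 0
  61 | 100100000101010000010 | 1 | 0
  62 | 001000001010100000100 | 0 | 0
  63 | 010000010101000001000 | 0 | 0
  64 | 100000101010000010000 | 1 | 1
  65 | 000001010100000100001 | 0 | 0
  66 | 000010101000001000010 | 0 | 1
  67 | 000101010000010000101 | 0 | 0
  68 | 001010100000100001010 | 0 | 1
  69 | 010101000001000010101 | 0 | 0
  70 | 101010000010000101010 | 1 | 0
  71 | 010100000100001010100 | 0 | 0
  72 | 101000001000010101000 | 1 | 1
  73 | 010000010000101010001 | 0 | 0
  74 | 100000100001010100010 | 1 | 0
  75 | 000001000010101000100 | 0 | 0
  76 | 000010000101010001000 | 0 | 0
  77 | 000100001010100010000 | 0 | 0
  78 | 001000010101000100000 | 0 | 0
  79 | 010000101010001000000 | 0 | 0
  80 | 100001010100010000000 | 1 | 1
  81 | 000010101000100000001 | 0 | 0
  82 | 000101010001000000010 | 0 | 1
  83 | 001010100010000000101 | 0 | 0
  84 | 010101000100000001010 | 0 | 1
  85 | 101010001000000010101 | 1 | 1
  86 | 010100010000000101011 | 0 | 1
  87 | 101000100000001010111 | 1 | 0
  88 | 010001000000010101110 | 0 | 1
  89 | 100010000000101011101 | 1 | 1
  90 | 000100000001010111011 | 0 | 1
  91 | 001000000010101110111 | 0 | 1
  92 | 010000000101011101111 | 0 | 1
  93 | 100000001010111011111 | 1 | 0
  94 | 000000010101110111110 | 0 | 1
  95 | 000000101011101111101 | 0 | 0
  96 | 000001010111011111010 | 0 | 1
  97 | 000010101110111110101 | 0 | 0
  98 | 000101011101111101010 | 0 | 1
  99 | 001010111011111010101 | 0 | 0
 100 | 010101110111110101010 | 0 | 1
 101 | 101011101111101010101 | 1 | 1
 102 | 010111011111010101011 | 0 | 1
 103 | 101110111110101010111 | 1 | 0
 104 | 011101111101010101110 | 0 | 1
 105 | 111011111010101011101 | 1 | 1
 106 | 110111110101010111011 | 1 | 0
 107 | 101111101010101110110 | 1 | 0
 108 | 011111010101011101100 | 0 | 0
 109 | 111110101010111011000 | 1 | 1
 110 | 111101010101110110001 | 1 | 1
 111 | 111010101011101100011 | 1 | 0
 112 | 110101010111011000110 | 1 | 0
 113 | 101010101110110001100 | 1 | 1
 114 | 010101011101100011001 | 0 | 0
 115 | 101010111011000110010 | 1 | 0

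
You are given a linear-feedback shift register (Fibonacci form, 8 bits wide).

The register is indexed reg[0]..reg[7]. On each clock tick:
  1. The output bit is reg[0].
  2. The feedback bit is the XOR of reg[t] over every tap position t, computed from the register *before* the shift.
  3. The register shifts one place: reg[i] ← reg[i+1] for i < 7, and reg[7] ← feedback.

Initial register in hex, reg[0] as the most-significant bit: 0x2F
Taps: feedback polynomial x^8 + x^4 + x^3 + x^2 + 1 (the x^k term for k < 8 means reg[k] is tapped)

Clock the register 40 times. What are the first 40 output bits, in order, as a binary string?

0010111100011010000000100011100010010111

tick  register→output (feedback)
  0  00101111→0 (0)
  1  01011110→0 (0)
  2  10111100→1 (0)
  3  01111000→0 (1)
  4  11110001→1 (1)
  5  11100011→1 (0)
  6  11000110→1 (1)
  7  10001101→1 (0)
  8  00011010→0 (0)
  9  00110100→0 (0)
 10  01101000→0 (0)
 11  11010000→1 (0)
 12  10100000→1 (0)
 13  01000000→0 (0)
 14  10000000→1 (1)
 15  00000001→0 (0)
 16  00000010→0 (0)
 17  00000100→0 (0)
 18  00001000→0 (1)
 19  00010001→0 (1)
 20  00100011→0 (1)
 21  01000111→0 (0)
 22  10001110→1 (0)
 23  00011100→0 (0)
 24  00111000→0 (1)
 25  01110001→0 (0)
 26  11100010→1 (0)
 27  11000100→1 (1)
 28  10001001→1 (0)
 29  00010010→0 (1)
 30  00100101→0 (1)
 31  01001011→0 (1)
 32  10010111→1 (0)
 33  00101110→0 (0)
 34  01011100→0 (0)
 35  10111000→1 (0)
 36  01110000→0 (0)
 37  11100000→1 (0)
 38  11000000→1 (1)
 39  10000001→1 (1)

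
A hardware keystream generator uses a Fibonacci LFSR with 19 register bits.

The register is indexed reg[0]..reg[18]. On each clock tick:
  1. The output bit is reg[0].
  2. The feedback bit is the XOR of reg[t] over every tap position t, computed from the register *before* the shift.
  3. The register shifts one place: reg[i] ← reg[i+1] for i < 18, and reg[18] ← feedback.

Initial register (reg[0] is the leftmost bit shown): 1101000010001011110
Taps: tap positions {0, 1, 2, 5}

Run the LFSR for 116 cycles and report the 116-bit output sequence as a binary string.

step | reg (before) | out | fb
   0 | 1101000010001011110 | 1 | 0
   1 | 1010000100010111100 | 1 | 0
   2 | 0100001000101111000 | 0 | 1
   3 | 1000010001011110001 | 1 | 0
   4 | 0000100010111100010 | 0 | 0
   5 | 0001000101111000100 | 0 | 0
   6 | 0010001011110001000 | 0 | 1
   7 | 0100010111100010001 | 0 | 0
   8 | 1000101111000100010 | 1 | 1
   9 | 0001011110001000101 | 0 | 1
  10 | 0010111100010001011 | 0 | 0
  11 | 0101111000100010110 | 0 | 0
  12 | 1011110001000101100 | 1 | 1
  13 | 0111100010001011001 | 0 | 0
  14 | 1111000100010110010 | 1 | 1
  15 | 1110001000101100101 | 1 | 1
  16 | 1100010001011001011 | 1 | 1
  17 | 1000100010110010111 | 1 | 1
  18 | 0001000101100101111 | 0 | 0
  19 | 0010001011001011110 | 0 | 1
  20 | 0100010110010111101 | 0 | 0
  21 | 1000101100101111010 | 1 | 1
  22 | 0001011001011110101 | 0 | 1
  23 | 0010110010111101011 | 0 | 0
  24 | 0101100101111010110 | 0 | 1
  25 | 1011001011110101101 | 1 | 0
  26 | 0110010111101011010 | 0 | 1
  27 | 1100101111010110101 | 1 | 0
  28 | 1001011110101101010 | 1 | 0
  29 | 0010111101011010100 | 0 | 0
  30 | 0101111010110101000 | 0 | 0
  31 | 1011110101101010000 | 1 | 1
  32 | 0111101011010100001 | 0 | 0
  33 | 1111010110101000010 | 1 | 0
  34 | 1110101101010000100 | 1 | 1
  35 | 1101011010100001001 | 1 | 1
  36 | 1010110101000010011 | 1 | 1
  37 | 0101101010000100111 | 0 | 1
  38 | 1011010100001001111 | 1 | 1
  39 | 0110101000010011111 | 0 | 0
  40 | 1101010000100111110 | 1 | 1
  41 | 1010100001001111101 | 1 | 0
  42 | 0101000010011111010 | 0 | 1
  43 | 1010000100111110101 | 1 | 0
  44 | 0100001001111101010 | 0 | 1
  45 | 1000010011111010101 | 1 | 0
  46 | 0000100111110101010 | 0 | 0
  47 | 0001001111101010100 | 0 | 0
  48 | 0010011111010101000 | 0 | 0
  49 | 0100111110101010000 | 0 | 0
  50 | 1001111101010100000 | 1 | 0
  51 | 0011111010101000000 | 0 | 0
  52 | 0111110101010000000 | 0 | 1
  53 | 1111101010100000001 | 1 | 1
  54 | 1111010101000000011 | 1 | 0
  55 | 1110101010000000110 | 1 | 1
  56 | 1101010100000001101 | 1 | 1
  57 | 1010101000000011011 | 1 | 0
  58 | 0101010000000110110 | 0 | 0
  59 | 1010100000001101100 | 1 | 0
  60 | 0101000000011011000 | 0 | 1
  61 | 1010000000110110001 | 1 | 0
  62 | 0100000001101100010 | 0 | 1
  63 | 1000000011011000101 | 1 | 1
  64 | 0000000110110001011 | 0 | 0
  65 | 0000001101100010110 | 0 | 0
  66 | 0000011011000101100 | 0 | 1
  67 | 0000110110001011001 | 0 | 1
  68 | 0001101100010110011 | 0 | 0
  69 | 0011011000101100110 | 0 | 0
  70 | 0110110001011001100 | 0 | 1
  71 | 1101100010110011001 | 1 | 0
  72 | 1011000101100110010 | 1 | 0
  73 | 0110001011001100100 | 0 | 0
  74 | 1100010110011001000 | 1 | 1
  75 | 1000101100110010001 | 1 | 1
  76 | 0001011001100100011 | 0 | 1
  77 | 0010110011001000111 | 0 | 0
  78 | 0101100110010001110 | 0 | 1
  79 | 1011001100100011101 | 1 | 0
  80 | 0110011001000111010 | 0 | 1
  81 | 1100110010001110101 | 1 | 1
  82 | 1001100100011101011 | 1 | 1
  83 | 0011001000111010111 | 0 | 1
  84 | 0110010001110101111 | 0 | 1
  85 | 1100100011101011111 | 1 | 0
  86 | 1001000111010111110 | 1 | 1
  87 | 0010001110101111101 | 0 | 1
  88 | 0100011101011111011 | 0 | 0
  89 | 1000111010111110110 | 1 | 0
  90 | 0001110101111101100 | 0 | 1
  91 | 0011101011111011001 | 0 | 1
  92 | 0111010111110110011 | 0 | 1
  93 | 1110101111101100111 | 1 | 1
  94 | 1101011111011001111 | 1 | 1
  95 | 1010111110110011111 | 1 | 1
  96 | 0101111101100111111 | 0 | 0
  97 | 1011111011001111110 | 1 | 1
  98 | 0111110110011111101 | 0 | 1
  99 | 1111101100111111011 | 1 | 1
 100 | 1111011001111110111 | 1 | 0
 101 | 1110110011111101110 | 1 | 0
 102 | 1101100111111011100 | 1 | 0
 103 | 1011001111110111000 | 1 | 0
 104 | 0110011111101110000 | 0 | 1
 105 | 1100111111011100001 | 1 | 1
 106 | 1001111110111000011 | 1 | 0
 107 | 0011111101110000110 | 0 | 0
 108 | 0111111011100001100 | 0 | 1
 109 | 1111110111000011001 | 1 | 0
 110 | 1111101110000110010 | 1 | 1
 111 | 1111011100001100101 | 1 | 0
 112 | 1110111000011001010 | 1 | 0
 113 | 1101110000110010100 | 1 | 1
 114 | 1011100001100101001 | 1 | 0
 115 | 0111000011001010010 | 0 | 0

11010000100010111100010001011001011110101101010000100111110101010000000110110001011001100100011101011111011001111110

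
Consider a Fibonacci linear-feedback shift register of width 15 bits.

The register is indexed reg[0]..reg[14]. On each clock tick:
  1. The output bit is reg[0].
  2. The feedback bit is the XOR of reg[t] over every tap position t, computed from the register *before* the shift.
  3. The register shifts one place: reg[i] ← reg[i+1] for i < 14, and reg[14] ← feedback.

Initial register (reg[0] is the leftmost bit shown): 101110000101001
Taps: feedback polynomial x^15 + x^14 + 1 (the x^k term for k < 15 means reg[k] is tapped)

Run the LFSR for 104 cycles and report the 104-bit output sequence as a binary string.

k : reg_k → out_k, fb_k
0: 101110000101001 → 1, fb=0
1: 011100001010010 → 0, fb=0
2: 111000010100100 → 1, fb=1
3: 110000101001001 → 1, fb=0
4: 100001010010010 → 1, fb=1
5: 000010100100101 → 0, fb=1
6: 000101001001011 → 0, fb=1
7: 001010010010111 → 0, fb=1
8: 010100100101111 → 0, fb=1
9: 101001001011111 → 1, fb=0
10: 010010010111110 → 0, fb=0
11: 100100101111100 → 1, fb=1
12: 001001011111001 → 0, fb=1
13: 010010111110011 → 0, fb=1
14: 100101111100111 → 1, fb=0
15: 001011111001110 → 0, fb=0
16: 010111110011100 → 0, fb=0
17: 101111100111000 → 1, fb=1
18: 011111001110001 → 0, fb=1
19: 111110011100011 → 1, fb=0
20: 111100111000110 → 1, fb=1
21: 111001110001101 → 1, fb=0
22: 110011100011010 → 1, fb=1
23: 100111000110101 → 1, fb=0
24: 001110001101010 → 0, fb=0
25: 011100011010100 → 0, fb=0
26: 111000110101000 → 1, fb=1
27: 110001101010001 → 1, fb=0
28: 100011010100010 → 1, fb=1
29: 000110101000101 → 0, fb=1
30: 001101010001011 → 0, fb=1
31: 011010100010111 → 0, fb=1
32: 110101000101111 → 1, fb=0
33: 101010001011110 → 1, fb=1
34: 010100010111101 → 0, fb=1
35: 101000101111011 → 1, fb=0
36: 010001011110110 → 0, fb=0
37: 100010111101100 → 1, fb=1
38: 000101111011001 → 0, fb=1
39: 001011110110011 → 0, fb=1
40: 010111101100111 → 0, fb=1
41: 101111011001111 → 1, fb=0
42: 011110110011110 → 0, fb=0
43: 111101100111100 → 1, fb=1
44: 111011001111001 → 1, fb=0
45: 110110011110010 → 1, fb=1
46: 101100111100101 → 1, fb=0
47: 011001111001010 → 0, fb=0
48: 110011110010100 → 1, fb=1
49: 100111100101001 → 1, fb=0
50: 001111001010010 → 0, fb=0
51: 011110010100100 → 0, fb=0
52: 111100101001000 → 1, fb=1
53: 111001010010001 → 1, fb=0
54: 110010100100010 → 1, fb=1
55: 100101001000101 → 1, fb=0
56: 001010010001010 → 0, fb=0
57: 010100100010100 → 0, fb=0
58: 101001000101000 → 1, fb=1
59: 010010001010001 → 0, fb=1
60: 100100010100011 → 1, fb=0
61: 001000101000110 → 0, fb=0
62: 010001010001100 → 0, fb=0
63: 100010100011000 → 1, fb=1
64: 000101000110001 → 0, fb=1
65: 001010001100011 → 0, fb=1
66: 010100011000111 → 0, fb=1
67: 101000110001111 → 1, fb=0
68: 010001100011110 → 0, fb=0
69: 100011000111100 → 1, fb=1
70: 000110001111001 → 0, fb=1
71: 001100011110011 → 0, fb=1
72: 011000111100111 → 0, fb=1
73: 110001111001111 → 1, fb=0
74: 100011110011110 → 1, fb=1
75: 000111100111101 → 0, fb=1
76: 001111001111011 → 0, fb=1
77: 011110011110111 → 0, fb=1
78: 111100111101111 → 1, fb=0
79: 111001111011110 → 1, fb=1
80: 110011110111101 → 1, fb=0
81: 100111101111010 → 1, fb=1
82: 001111011110101 → 0, fb=1
83: 011110111101011 → 0, fb=1
84: 111101111010111 → 1, fb=0
85: 111011110101110 → 1, fb=1
86: 110111101011101 → 1, fb=0
87: 101111010111010 → 1, fb=1
88: 011110101110101 → 0, fb=1
89: 111101011101011 → 1, fb=0
90: 111010111010110 → 1, fb=1
91: 110101110101101 → 1, fb=0
92: 101011101011010 → 1, fb=1
93: 010111010110101 → 0, fb=1
94: 101110101101011 → 1, fb=0
95: 011101011010110 → 0, fb=0
96: 111010110101100 → 1, fb=1
97: 110101101011001 → 1, fb=0
98: 101011010110010 → 1, fb=1
99: 010110101100101 → 0, fb=1
100: 101101011001011 → 1, fb=0
101: 011010110010110 → 0, fb=0
102: 110101100101100 → 1, fb=1
103: 101011001011001 → 1, fb=0

10111000010100100101111100111000110101000101111011001111001010010001010001100011110011110111101011101011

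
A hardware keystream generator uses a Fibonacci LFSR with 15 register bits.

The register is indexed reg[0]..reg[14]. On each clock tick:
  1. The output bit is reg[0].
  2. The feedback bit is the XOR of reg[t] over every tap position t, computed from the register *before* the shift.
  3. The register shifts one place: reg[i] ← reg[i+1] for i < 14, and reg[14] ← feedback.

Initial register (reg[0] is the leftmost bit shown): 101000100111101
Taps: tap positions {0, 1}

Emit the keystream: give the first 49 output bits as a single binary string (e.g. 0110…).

1010001001111011110011010001100010101110010100111

k : reg_k → out_k, fb_k
0: 101000100111101 → 1, fb=1
1: 010001001111011 → 0, fb=1
2: 100010011110111 → 1, fb=1
3: 000100111101111 → 0, fb=0
4: 001001111011110 → 0, fb=0
5: 010011110111100 → 0, fb=1
6: 100111101111001 → 1, fb=1
7: 001111011110011 → 0, fb=0
8: 011110111100110 → 0, fb=1
9: 111101111001101 → 1, fb=0
10: 111011110011010 → 1, fb=0
11: 110111100110100 → 1, fb=0
12: 101111001101000 → 1, fb=1
13: 011110011010001 → 0, fb=1
14: 111100110100011 → 1, fb=0
15: 111001101000110 → 1, fb=0
16: 110011010001100 → 1, fb=0
17: 100110100011000 → 1, fb=1
18: 001101000110001 → 0, fb=0
19: 011010001100010 → 0, fb=1
20: 110100011000101 → 1, fb=0
21: 101000110001010 → 1, fb=1
22: 010001100010101 → 0, fb=1
23: 100011000101011 → 1, fb=1
24: 000110001010111 → 0, fb=0
25: 001100010101110 → 0, fb=0
26: 011000101011100 → 0, fb=1
27: 110001010111001 → 1, fb=0
28: 100010101110010 → 1, fb=1
29: 000101011100101 → 0, fb=0
30: 001010111001010 → 0, fb=0
31: 010101110010100 → 0, fb=1
32: 101011100101001 → 1, fb=1
33: 010111001010011 → 0, fb=1
34: 101110010100111 → 1, fb=1
35: 011100101001111 → 0, fb=1
36: 111001010011111 → 1, fb=0
37: 110010100111110 → 1, fb=0
38: 100101001111100 → 1, fb=1
39: 001010011111001 → 0, fb=0
40: 010100111110010 → 0, fb=1
41: 101001111100101 → 1, fb=1
42: 010011111001011 → 0, fb=1
43: 100111110010111 → 1, fb=1
44: 001111100101111 → 0, fb=0
45: 011111001011110 → 0, fb=1
46: 111110010111101 → 1, fb=0
47: 111100101111010 → 1, fb=0
48: 111001011110100 → 1, fb=0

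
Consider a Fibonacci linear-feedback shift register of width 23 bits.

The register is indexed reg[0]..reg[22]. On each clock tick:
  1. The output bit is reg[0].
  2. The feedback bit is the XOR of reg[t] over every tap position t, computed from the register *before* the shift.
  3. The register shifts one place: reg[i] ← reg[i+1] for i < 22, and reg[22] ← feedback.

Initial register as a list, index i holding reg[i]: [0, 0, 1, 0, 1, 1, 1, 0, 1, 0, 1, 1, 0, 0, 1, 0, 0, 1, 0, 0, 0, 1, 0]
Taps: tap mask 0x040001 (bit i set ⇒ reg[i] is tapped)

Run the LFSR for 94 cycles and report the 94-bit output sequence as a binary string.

0010111010110010010001000111111010010000000010001011100011100111001010000011000001001100001100

k : reg_k → out_k, fb_k
0: 00101110101100100100010 → 0, fb=0
1: 01011101011001001000100 → 0, fb=0
2: 10111010110010010001000 → 1, fb=1
3: 01110101100100100010001 → 0, fb=1
4: 11101011001001000100011 → 1, fb=1
5: 11010110010010001000111 → 1, fb=1
6: 10101100100100010001111 → 1, fb=1
7: 01011001001000100011111 → 0, fb=1
8: 10110010010001000111111 → 1, fb=0
9: 01100100100010001111110 → 0, fb=1
10: 11001001000100011111101 → 1, fb=0
11: 10010010001000111111010 → 1, fb=0
12: 00100100010001111110100 → 0, fb=1
13: 01001000100011111101001 → 0, fb=0
14: 10010001000111111010010 → 1, fb=0
15: 00100010001111110100100 → 0, fb=0
16: 01000100011111101001000 → 0, fb=0
17: 10001000111111010010000 → 1, fb=0
18: 00010001111110100100000 → 0, fb=0
19: 00100011111101001000000 → 0, fb=0
20: 01000111111010010000000 → 0, fb=0
21: 10001111110100100000000 → 1, fb=1
22: 00011111101001000000001 → 0, fb=0
23: 00111111010010000000010 → 0, fb=0
24: 01111110100100000000100 → 0, fb=0
25: 11111101001000000001000 → 1, fb=1
26: 11111010010000000010001 → 1, fb=0
27: 11110100100000000100010 → 1, fb=1
28: 11101001000000001000101 → 1, fb=1
29: 11010010000000010001011 → 1, fb=1
30: 10100100000000100010111 → 1, fb=0
31: 01001000000001000101110 → 0, fb=0
32: 10010000000010001011100 → 1, fb=0
33: 00100000000100010111000 → 0, fb=1
34: 01000000001000101110001 → 0, fb=1
35: 10000000010001011100011 → 1, fb=1
36: 00000000100010111000111 → 0, fb=0
37: 00000001000101110001110 → 0, fb=0
38: 00000010001011100011100 → 0, fb=1
39: 00000100010111000111001 → 0, fb=1
40: 00001000101110001110011 → 0, fb=1
41: 00010001011100011100111 → 0, fb=0
42: 00100010111000111001110 → 0, fb=0
43: 01000101110001110011100 → 0, fb=1
44: 10001011100011100111001 → 1, fb=0
45: 00010111000111001110010 → 0, fb=1
46: 00101110001110011100101 → 0, fb=0
47: 01011100011100111001010 → 0, fb=0
48: 10111000111001110010100 → 1, fb=0
49: 01110001110011100101000 → 0, fb=0
50: 11100011100111001010000 → 1, fb=0
51: 11000111001110010100000 → 1, fb=1
52: 10001110011100101000001 → 1, fb=1
53: 00011100111001010000011 → 0, fb=0
54: 00111001110010100000110 → 0, fb=0
55: 01110011100101000001100 → 0, fb=0
56: 11100111001010000011000 → 1, fb=0
57: 11001110010100000110000 → 1, fb=0
58: 10011100101000001100000 → 1, fb=1
59: 00111001010000011000001 → 0, fb=0
60: 01110010100000110000010 → 0, fb=0
61: 11100101000001100000100 → 1, fb=1
62: 11001010000011000001001 → 1, fb=1
63: 10010100000110000010011 → 1, fb=0
64: 00101000001100000100110 → 0, fb=0
65: 01010000011000001001100 → 0, fb=0
66: 10100000110000010011000 → 1, fb=0
67: 01000001100000100110000 → 0, fb=1
68: 10000011000001001100001 → 1, fb=1
69: 00000110000010011000011 → 0, fb=0
70: 00001100000100110000110 → 0, fb=0
71: 00011000001001100001100 → 0, fb=0
72: 00110000010011000011000 → 0, fb=1
73: 01100000100110000110001 → 0, fb=1
74: 11000001001100001100011 → 1, fb=1
75: 10000010011000011000111 → 1, fb=1
76: 00000100110000110001111 → 0, fb=0
77: 00001001100001100011110 → 0, fb=1
78: 00010011000011000111101 → 0, fb=1
79: 00100110000110001111011 → 0, fb=1
80: 01001100001100011110111 → 0, fb=1
81: 10011000011000111101111 → 1, fb=1
82: 00110000110001111011111 → 0, fb=1
83: 01100001100011110111111 → 0, fb=1
84: 11000011000111101111111 → 1, fb=0
85: 10000110001111011111110 → 1, fb=0
86: 00001100011110111111100 → 0, fb=1
87: 00011000111101111111001 → 0, fb=1
88: 00110001111011111110011 → 0, fb=1
89: 01100011110111111100111 → 0, fb=0
90: 11000111101111111001110 → 1, fb=1
91: 10001111011111110011101 → 1, fb=0
92: 00011110111111100111010 → 0, fb=1
93: 00111101111111001110101 → 0, fb=1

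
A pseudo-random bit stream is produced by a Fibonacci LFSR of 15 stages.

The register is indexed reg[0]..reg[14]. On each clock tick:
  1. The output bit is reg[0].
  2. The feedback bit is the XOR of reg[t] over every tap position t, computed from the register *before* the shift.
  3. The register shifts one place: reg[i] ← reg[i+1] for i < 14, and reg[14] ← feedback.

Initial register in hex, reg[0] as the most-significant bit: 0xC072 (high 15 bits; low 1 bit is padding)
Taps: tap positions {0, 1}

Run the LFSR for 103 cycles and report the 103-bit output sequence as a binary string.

1100000001110010100000010010111100000110111000100001011001001100011101011010100100111101111101101000110

tick  register→output (feedback)
  0  110000000111001→1 (0)
  1  100000001110010→1 (1)
  2  000000011100101→0 (0)
  3  000000111001010→0 (0)
  4  000001110010100→0 (0)
  5  000011100101000→0 (0)
  6  000111001010000→0 (0)
  7  001110010100000→0 (0)
  8  011100101000000→0 (1)
  9  111001010000001→1 (0)
 10  110010100000010→1 (0)
 11  100101000000100→1 (1)
 12  001010000001001→0 (0)
 13  010100000010010→0 (1)
 14  101000000100101→1 (1)
 15  010000001001011→0 (1)
 16  100000010010111→1 (1)
 17  000000100101111→0 (0)
 18  000001001011110→0 (0)
 19  000010010111100→0 (0)
 20  000100101111000→0 (0)
 21  001001011110000→0 (0)
 22  010010111100000→0 (1)
 23  100101111000001→1 (1)
 24  001011110000011→0 (0)
 25  010111100000110→0 (1)
 26  101111000001101→1 (1)
 27  011110000011011→0 (1)
 28  111100000110111→1 (0)
 29  111000001101110→1 (0)
 30  110000011011100→1 (0)
 31  100000110111000→1 (1)
 32  000001101110001→0 (0)
 33  000011011100010→0 (0)
 34  000110111000100→0 (0)
 35  001101110001000→0 (0)
 36  011011100010000→0 (1)
 37  110111000100001→1 (0)
 38  101110001000010→1 (1)
 39  011100010000101→0 (1)
 40  111000100001011→1 (0)
 41  110001000010110→1 (0)
 42  100010000101100→1 (1)
 43  000100001011001→0 (0)
 44  001000010110010→0 (0)
 45  010000101100100→0 (1)
 46  100001011001001→1 (1)
 47  000010110010011→0 (0)
 48  000101100100110→0 (0)
 49  001011001001100→0 (0)
 50  010110010011000→0 (1)
 51  101100100110001→1 (1)
 52  011001001100011→0 (1)
 53  110010011000111→1 (0)
 54  100100110001110→1 (1)
 55  001001100011101→0 (0)
 56  010011000111010→0 (1)
 57  100110001110101→1 (1)
 58  001100011101011→0 (0)
 59  011000111010110→0 (1)
 60  110001110101101→1 (0)
 61  100011101011010→1 (1)
 62  000111010110101→0 (0)
 63  001110101101010→0 (0)
 64  011101011010100→0 (1)
 65  111010110101001→1 (0)
 66  110101101010010→1 (0)
 67  101011010100100→1 (1)
 68  010110101001001→0 (1)
 69  101101010010011→1 (1)
 70  011010100100111→0 (1)
 71  110101001001111→1 (0)
 72  101010010011110→1 (1)
 73  010100100111101→0 (1)
 74  101001001111011→1 (1)
 75  010010011110111→0 (1)
 76  100100111101111→1 (1)
 77  001001111011111→0 (0)
 78  010011110111110→0 (1)
 79  100111101111101→1 (1)
 80  001111011111011→0 (0)
 81  011110111110110→0 (1)
 82  111101111101101→1 (0)
 83  111011111011010→1 (0)
 84  110111110110100→1 (0)
 85  101111101101000→1 (1)
 86  011111011010001→0 (1)
 87  111110110100011→1 (0)
 88  111101101000110→1 (0)
 89  111011010001100→1 (0)
 90  110110100011000→1 (0)
 91  101101000110000→1 (1)
 92  011010001100001→0 (1)
 93  110100011000011→1 (0)
 94  101000110000110→1 (1)
 95  010001100001101→0 (1)
 96  100011000011011→1 (1)
 97  000110000110111→0 (0)
 98  001100001101110→0 (0)
 99  011000011011100→0 (1)
100  110000110111001→1 (0)
101  100001101110010→1 (1)
102  000011011100101→0 (0)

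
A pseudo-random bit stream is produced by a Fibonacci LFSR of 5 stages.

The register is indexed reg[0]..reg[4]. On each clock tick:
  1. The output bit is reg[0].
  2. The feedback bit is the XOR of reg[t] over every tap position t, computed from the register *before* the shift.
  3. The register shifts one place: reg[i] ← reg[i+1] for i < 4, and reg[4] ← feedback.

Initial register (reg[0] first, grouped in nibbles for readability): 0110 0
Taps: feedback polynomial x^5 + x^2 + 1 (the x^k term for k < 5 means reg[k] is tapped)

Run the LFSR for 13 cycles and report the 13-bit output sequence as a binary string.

0110011111000

step | reg (before) | out | fb
   0 | 01100 | 0 | 1
   1 | 11001 | 1 | 1
   2 | 10011 | 1 | 1
   3 | 00111 | 0 | 1
   4 | 01111 | 0 | 1
   5 | 11111 | 1 | 0
   6 | 11110 | 1 | 0
   7 | 11100 | 1 | 0
   8 | 11000 | 1 | 1
   9 | 10001 | 1 | 1
  10 | 00011 | 0 | 0
  11 | 00110 | 0 | 1
  12 | 01101 | 0 | 1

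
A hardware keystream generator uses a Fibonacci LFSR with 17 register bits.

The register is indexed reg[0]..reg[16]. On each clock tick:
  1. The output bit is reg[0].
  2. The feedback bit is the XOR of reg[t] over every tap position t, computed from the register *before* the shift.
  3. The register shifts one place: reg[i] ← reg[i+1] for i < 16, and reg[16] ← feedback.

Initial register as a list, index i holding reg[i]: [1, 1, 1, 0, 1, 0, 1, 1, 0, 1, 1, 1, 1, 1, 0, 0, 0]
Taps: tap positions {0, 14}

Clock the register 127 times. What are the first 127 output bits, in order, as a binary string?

tick  register→output (feedback)
  0  11101011011111000→1 (1)
  1  11010110111110001→1 (1)
  2  10101101111100011→1 (1)
  3  01011011111000111→0 (1)
  4  10110111110001111→1 (0)
  5  01101111100011110→0 (1)
  6  11011111000111101→1 (0)
  7  10111110001111010→1 (1)
  8  01111100011110101→0 (1)
  9  11111000111101011→1 (1)
 10  11110001111010111→1 (0)
 11  11100011110101110→1 (0)
 12  11000111101011100→1 (0)
 13  10001111010111000→1 (1)
 14  00011110101110001→0 (0)
 15  00111101011100010→0 (0)
 16  01111010111000100→0 (1)
 17  11110101110001001→1 (1)
 18  11101011100010011→1 (1)
 19  11010111000100111→1 (0)
 20  10101110001001110→1 (0)
 21  01011100010011100→0 (1)
 22  10111000100111001→1 (1)
 23  01110001001110011→0 (0)
 24  11100010011100110→1 (0)
 25  11000100111001100→1 (0)
 26  10001001110011000→1 (1)
 27  00010011100110001→0 (0)
 28  00100111001100010→0 (0)
 29  01001110011000100→0 (1)
 30  10011100110001001→1 (1)
 31  00111001100010011→0 (0)
 32  01110011000100110→0 (1)
 33  11100110001001101→1 (0)
 34  11001100010011010→1 (1)
 35  10011000100110101→1 (0)
 36  00110001001101010→0 (0)
 37  01100010011010100→0 (1)
 38  11000100110101001→1 (1)
 39  10001001101010011→1 (1)
 40  00010011010100111→0 (1)
 41  00100110101001111→0 (1)
 42  01001101010011111→0 (1)
 43  10011010100111111→1 (0)
 44  00110101001111110→0 (1)
 45  01101010011111101→0 (1)
 46  11010100111111011→1 (1)
 47  10101001111110111→1 (0)
 48  01010011111101110→0 (1)
 49  10100111111011101→1 (0)
 50  01001111110111010→0 (0)
 51  10011111101110100→1 (0)
 52  00111111011101000→0 (0)
 53  01111110111010000→0 (0)
 54  11111101110100000→1 (1)
 55  11111011101000001→1 (1)
 56  11110111010000011→1 (1)
 57  11101110100000111→1 (0)
 58  11011101000001110→1 (0)
 59  10111010000011100→1 (0)
 60  01110100000111000→0 (0)
 61  11101000001110000→1 (1)
 62  11010000011100001→1 (1)
 63  10100000111000011→1 (1)
 64  01000001110000111→0 (1)
 65  10000011100001111→1 (0)
 66  00000111000011110→0 (1)
 67  00001110000111101→0 (1)
 68  00011100001111011→0 (0)
 69  00111000011110110→0 (1)
 70  01110000111101101→0 (1)
 71  11100001111011011→1 (1)
 72  11000011110110111→1 (0)
 73  10000111101101110→1 (0)
 74  00001111011011100→0 (1)
 75  00011110110111001→0 (0)
 76  00111101101110010→0 (0)
 77  01111011011100100→0 (1)
 78  11110110111001001→1 (1)
 79  11101101110010011→1 (1)
 80  11011011100100111→1 (0)
 81  10110111001001110→1 (0)
 82  01101110010011100→0 (1)
 83  11011100100111001→1 (1)
 84  10111001001110011→1 (1)
 85  01110010011100111→0 (1)
 86  11100100111001111→1 (0)
 87  11001001110011110→1 (0)
 88  10010011100111100→1 (0)
 89  00100111001111000→0 (0)
 90  01001110011110000→0 (0)
 91  10011100111100000→1 (1)
 92  00111001111000001→0 (0)
 93  01110011110000010→0 (0)
 94  11100111100000100→1 (0)
 95  11001111000001000→1 (1)
 96  10011110000010001→1 (1)
 97  00111100000100011→0 (0)
 98  01111000001000110→0 (1)
 99  11110000010001101→1 (0)
100  11100000100011010→1 (1)
101  11000001000110101→1 (0)
102  10000010001101010→1 (1)
103  00000100011010101→0 (1)
104  00001000110101011→0 (0)
105  00010001101010110→0 (1)
106  00100011010101101→0 (1)
107  01000110101011011→0 (0)
108  10001101010110110→1 (0)
109  00011010101101100→0 (1)
110  00110101011011001→0 (0)
111  01101010110110010→0 (0)
112  11010101101100100→1 (0)
113  10101011011001000→1 (1)
114  01010110110010001→0 (0)
115  10101101100100010→1 (1)
116  01011011001000101→0 (1)
117  10110110010001011→1 (1)
118  01101100100010111→0 (1)
119  11011001000101111→1 (0)
120  10110010001011110→1 (0)
121  01100100010111100→0 (1)
122  11001000101111001→1 (1)
123  10010001011110011→1 (1)
124  00100010111100111→0 (1)
125  01000101111001111→0 (1)
126  10001011110011111→1 (0)

1110101101111100011110101110001001110011000100110101001111110111010000011100001111011011100100111001111000001000110101011011001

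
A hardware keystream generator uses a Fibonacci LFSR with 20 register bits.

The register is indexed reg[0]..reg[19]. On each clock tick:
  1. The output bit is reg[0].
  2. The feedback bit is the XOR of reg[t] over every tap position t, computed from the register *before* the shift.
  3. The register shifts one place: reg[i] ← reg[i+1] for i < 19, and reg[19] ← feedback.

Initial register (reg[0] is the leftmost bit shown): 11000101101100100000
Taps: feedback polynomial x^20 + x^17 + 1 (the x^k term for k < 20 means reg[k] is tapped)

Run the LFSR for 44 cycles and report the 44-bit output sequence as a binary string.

k : reg_k → out_k, fb_k
0: 11000101101100100000 → 1, fb=1
1: 10001011011001000001 → 1, fb=1
2: 00010110110010000011 → 0, fb=0
3: 00101101100100000110 → 0, fb=1
4: 01011011001000001101 → 0, fb=1
5: 10110110010000011011 → 1, fb=1
6: 01101100100000110111 → 0, fb=1
7: 11011001000001101111 → 1, fb=0
8: 10110010000011011110 → 1, fb=0
9: 01100100000110111100 → 0, fb=1
10: 11001000001101111001 → 1, fb=1
11: 10010000011011110011 → 1, fb=1
12: 00100000110111100111 → 0, fb=1
13: 01000001101111001111 → 0, fb=1
14: 10000011011110011111 → 1, fb=0
15: 00000110111100111110 → 0, fb=1
16: 00001101111001111101 → 0, fb=1
17: 00011011110011111011 → 0, fb=0
18: 00110111100111110110 → 0, fb=1
19: 01101111001111101101 → 0, fb=1
20: 11011110011111011011 → 1, fb=1
21: 10111100111110110111 → 1, fb=0
22: 01111001111101101110 → 0, fb=1
23: 11110011111011011101 → 1, fb=0
24: 11100111110110111010 → 1, fb=1
25: 11001111101101110101 → 1, fb=0
26: 10011111011011101010 → 1, fb=1
27: 00111110110111010101 → 0, fb=1
28: 01111101101110101011 → 0, fb=0
29: 11111011011101010110 → 1, fb=0
30: 11110110111010101100 → 1, fb=0
31: 11101101110101011000 → 1, fb=1
32: 11011011101010110001 → 1, fb=1
33: 10110111010101100011 → 1, fb=1
34: 01101110101011000111 → 0, fb=1
35: 11011101010110001111 → 1, fb=0
36: 10111010101100011110 → 1, fb=0
37: 01110101011000111100 → 0, fb=1
38: 11101010110001111001 → 1, fb=1
39: 11010101100011110011 → 1, fb=1
40: 10101011000111100111 → 1, fb=0
41: 01010110001111001110 → 0, fb=1
42: 10101100011110011101 → 1, fb=0
43: 01011000111100111010 → 0, fb=0

11000101101100100000110111100111110110111010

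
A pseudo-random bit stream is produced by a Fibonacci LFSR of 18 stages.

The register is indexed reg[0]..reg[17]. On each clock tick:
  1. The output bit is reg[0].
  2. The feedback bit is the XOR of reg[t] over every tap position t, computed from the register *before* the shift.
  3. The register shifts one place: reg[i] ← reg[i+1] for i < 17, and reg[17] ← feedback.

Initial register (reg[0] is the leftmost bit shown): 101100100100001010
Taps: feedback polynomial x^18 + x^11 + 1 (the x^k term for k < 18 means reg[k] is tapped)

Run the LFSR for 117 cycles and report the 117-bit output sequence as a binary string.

101100100100001010101001110000110010110000101000100110100011111001011010001110111110000101001100011000001001001000111

step | reg (before) | out | fb
   0 | 101100100100001010 | 1 | 1
   1 | 011001001000010101 | 0 | 0
   2 | 110010010000101010 | 1 | 1
   3 | 100100100001010101 | 1 | 0
   4 | 001001000010101010 | 0 | 0
   5 | 010010000101010100 | 0 | 1
   6 | 100100001010101001 | 1 | 1
   7 | 001000010101010011 | 0 | 1
   8 | 010000101010100111 | 0 | 0
   9 | 100001010101001110 | 1 | 0
  10 | 000010101010011100 | 0 | 0
  11 | 000101010100111000 | 0 | 0
  12 | 001010101001110000 | 0 | 1
  13 | 010101010011100001 | 0 | 1
  14 | 101010100111000011 | 1 | 0
  15 | 010101001110000110 | 0 | 0
  16 | 101010011100001100 | 1 | 1
  17 | 010100111000011001 | 0 | 0
  18 | 101001110000110010 | 1 | 1
  19 | 010011100001100101 | 0 | 1
  20 | 100111000011001011 | 1 | 0
  21 | 001110000110010110 | 0 | 0
  22 | 011100001100101100 | 0 | 0
  23 | 111000011001011000 | 1 | 0
  24 | 110000110010110000 | 1 | 1
  25 | 100001100101100001 | 1 | 0
  26 | 000011001011000010 | 0 | 1
  27 | 000110010110000101 | 0 | 0
  28 | 001100101100001010 | 0 | 0
  29 | 011001011000010100 | 0 | 0
  30 | 110010110000101000 | 1 | 1
  31 | 100101100001010001 | 1 | 0
  32 | 001011000010100010 | 0 | 0
  33 | 010110000101000100 | 0 | 1
  34 | 101100001010001001 | 1 | 1
  35 | 011000010100010011 | 0 | 0
  36 | 110000101000100110 | 1 | 1
  37 | 100001010001001101 | 1 | 0
  38 | 000010100010011010 | 0 | 0
  39 | 000101000100110100 | 0 | 0
  40 | 001010001001101000 | 0 | 1
  41 | 010100010011010001 | 0 | 1
  42 | 101000100110100011 | 1 | 1
  43 | 010001001101000111 | 0 | 1
  44 | 100010011010001111 | 1 | 1
  45 | 000100110100011111 | 0 | 0
  46 | 001001101000111110 | 0 | 0
  47 | 010011010001111100 | 0 | 1
  48 | 100110100011111001 | 1 | 0
  49 | 001101000111110010 | 0 | 1
  50 | 011010001111100101 | 0 | 1
  51 | 110100011111001011 | 1 | 0
  52 | 101000111110010110 | 1 | 1
  53 | 010001111100101101 | 0 | 0
  54 | 100011111001011010 | 1 | 0
  55 | 000111110010110100 | 0 | 0
  56 | 001111100101101000 | 0 | 1
  57 | 011111001011010001 | 0 | 1
  58 | 111110010110100011 | 1 | 1
  59 | 111100101101000111 | 1 | 0
  60 | 111001011010001110 | 1 | 1
  61 | 110010110100011101 | 1 | 1
  62 | 100101101000111011 | 1 | 1
  63 | 001011010001110111 | 0 | 1
  64 | 010110100011101111 | 0 | 1
  65 | 101101000111011111 | 1 | 0
  66 | 011010001110111110 | 0 | 0
  67 | 110100011101111100 | 1 | 0
  68 | 101000111011111000 | 1 | 0
  69 | 010001110111110000 | 0 | 1
  70 | 100011101111100001 | 1 | 0
  71 | 000111011111000010 | 0 | 1
  72 | 001110111110000101 | 0 | 0
  73 | 011101111100001010 | 0 | 0
  74 | 111011111000010100 | 1 | 1
  75 | 110111110000101001 | 1 | 1
  76 | 101111100001010011 | 1 | 0
  77 | 011111000010100110 | 0 | 0
  78 | 111110000101001100 | 1 | 0
  79 | 111100001010011000 | 1 | 1
  80 | 111000010100110001 | 1 | 1
  81 | 110000101001100011 | 1 | 0
  82 | 100001010011000110 | 1 | 0
  83 | 000010100110001100 | 0 | 0
  84 | 000101001100011000 | 0 | 0
  85 | 001010011000110000 | 0 | 0
  86 | 010100110001100000 | 0 | 1
  87 | 101001100011000001 | 1 | 0
  88 | 010011000110000010 | 0 | 0
  89 | 100110001100000100 | 1 | 1
  90 | 001100011000001001 | 0 | 0
  91 | 011000110000010010 | 0 | 0
  92 | 110001100000100100 | 1 | 1
  93 | 100011000001001001 | 1 | 0
  94 | 000110000010010010 | 0 | 0
  95 | 001100000100100100 | 0 | 0
  96 | 011000001001001000 | 0 | 1
  97 | 110000010010010001 | 1 | 1
  98 | 100000100100100011 | 1 | 1
  99 | 000001001001000111 | 0 | 1
 100 | 000010010010001111 | 0 | 0
 101 | 000100100100011110 | 0 | 0
 102 | 001001001000111100 | 0 | 0
 103 | 010010010001111000 | 0 | 1
 104 | 100100100011110001 | 1 | 0
 105 | 001001000111100010 | 0 | 1
 106 | 010010001111000101 | 0 | 1
 107 | 100100011110001011 | 1 | 1
 108 | 001000111100010111 | 0 | 0
 109 | 010001111000101110 | 0 | 0
 110 | 100011110001011100 | 1 | 0
 111 | 000111100010111000 | 0 | 0
 112 | 001111000101110000 | 0 | 1
 113 | 011110001011100001 | 0 | 1
 114 | 111100010111000011 | 1 | 0
 115 | 111000101110000110 | 1 | 1
 116 | 110001011100001101 | 1 | 1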